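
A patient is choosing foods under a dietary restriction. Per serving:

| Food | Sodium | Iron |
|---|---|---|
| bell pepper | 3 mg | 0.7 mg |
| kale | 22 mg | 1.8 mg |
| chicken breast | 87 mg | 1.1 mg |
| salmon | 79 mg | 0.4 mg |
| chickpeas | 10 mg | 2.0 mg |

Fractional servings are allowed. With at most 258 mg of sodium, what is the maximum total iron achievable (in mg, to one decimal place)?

Iron per mg sodium: bell pepper 0.2333, chickpeas 0.2, kale 0.08182, chicken breast 0.01264, salmon 0.005063.
With no serving limits, spend the whole sodium allowance on bell pepper: 258 mg / 3 mg × 0.7 mg = 60.2 mg.

60.2 mg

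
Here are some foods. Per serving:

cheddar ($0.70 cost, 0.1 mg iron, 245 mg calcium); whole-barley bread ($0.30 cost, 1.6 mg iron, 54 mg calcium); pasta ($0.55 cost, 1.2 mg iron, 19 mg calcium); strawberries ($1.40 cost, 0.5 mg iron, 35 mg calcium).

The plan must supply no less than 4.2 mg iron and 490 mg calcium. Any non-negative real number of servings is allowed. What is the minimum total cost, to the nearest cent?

$1.77

A basic optimal solution has at most two foods positive. Try each food alone and each pair with both targets met exactly.
cheddar only: max(4.2/0.1, 490/245) = 42 servings → $29.40.
whole-barley bread only: max(4.2/1.6, 490/54) = 9.074 servings → $2.72.
pasta only: max(4.2/1.2, 490/19) = 25.79 servings → $14.18.
strawberries only: max(4.2/0.5, 490/35) = 14 servings → $19.60.
cheddar + whole-barley bread with both tight: 1.441 servings and 2.535 servings → $1.77.
cheddar + pasta with both tight: 1.74 servings and 3.355 servings → $3.06.
cheddar + strawberries with both tight: 0.8235 servings and 8.235 servings → $12.11.
whole-barley bread + pasta: intersection lies outside the first quadrant.
whole-barley bread + strawberries with both targets exact would need a negative amount; discard.
pasta + strawberries with both targets exact would need a negative amount; discard.
Cheapest feasible corner: $1.77.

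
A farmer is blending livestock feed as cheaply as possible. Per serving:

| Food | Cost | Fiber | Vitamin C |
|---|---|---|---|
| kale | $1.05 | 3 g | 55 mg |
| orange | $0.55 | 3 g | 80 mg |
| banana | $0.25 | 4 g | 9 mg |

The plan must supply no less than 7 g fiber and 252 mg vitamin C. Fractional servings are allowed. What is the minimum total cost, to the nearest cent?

$1.73

The cheapest plan sits at a corner of the feasible region — with two constraints it uses at most two foods.
kale only: max(7/3, 252/55) = 4.582 servings → $4.81.
orange only: max(7/3, 252/80) = 3.15 servings → $1.73.
banana only: max(7/4, 252/9) = 28 servings → $7.00.
kale + orange: the both-tight solution has a negative serving — not a feasible corner.
kale + banana: the both-tight solution has a negative serving — not a feasible corner.
orange + banana: intersection lies outside the first quadrant.
So the least-cost plan costs $1.73.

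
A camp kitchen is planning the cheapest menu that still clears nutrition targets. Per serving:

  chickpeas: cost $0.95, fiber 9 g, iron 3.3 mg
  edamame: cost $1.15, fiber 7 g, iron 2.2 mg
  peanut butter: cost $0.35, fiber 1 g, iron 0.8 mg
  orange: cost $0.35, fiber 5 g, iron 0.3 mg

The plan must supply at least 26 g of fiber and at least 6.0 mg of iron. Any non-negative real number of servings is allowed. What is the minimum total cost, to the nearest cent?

Check every corner: each single food scaled to meet both minima, and each pair solved so both constraints bind.
chickpeas only: max(26/9, 6.0/3.3) = 2.889 servings → $2.74.
edamame only: max(26/7, 6.0/2.2) = 3.714 servings → $4.27.
peanut butter only: max(26/1, 6.0/0.8) = 26 servings → $9.10.
orange only: max(26/5, 6.0/0.3) = 20 servings → $7.00.
chickpeas + edamame with both targets exact would need a negative amount; discard.
chickpeas + peanut butter with both targets exact would need a negative amount; discard.
chickpeas + orange with both tight: 1.609 servings and 2.304 servings → $2.33.
edamame + peanut butter: the both-tight solution has a negative serving — not a feasible corner.
edamame + orange with both tight: 2.494 servings and 1.708 servings → $3.47.
peanut butter + orange with both tight: 6 servings and 4 servings → $3.50.
Cheapest feasible corner: $2.33.

$2.33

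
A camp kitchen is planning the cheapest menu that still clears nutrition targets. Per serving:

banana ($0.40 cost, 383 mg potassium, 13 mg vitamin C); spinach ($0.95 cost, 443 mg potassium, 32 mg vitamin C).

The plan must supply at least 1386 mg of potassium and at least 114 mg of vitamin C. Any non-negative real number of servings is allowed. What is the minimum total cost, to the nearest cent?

$3.38

Check every corner: each single food scaled to meet both minima, and each pair solved so both constraints bind.
banana only: max(1386/383, 114/13) = 8.769 servings → $3.51.
spinach only: max(1386/443, 114/32) = 3.562 servings → $3.38.
banana + spinach: the both-tight solution has a negative serving — not a feasible corner.
So the least-cost plan costs $3.38.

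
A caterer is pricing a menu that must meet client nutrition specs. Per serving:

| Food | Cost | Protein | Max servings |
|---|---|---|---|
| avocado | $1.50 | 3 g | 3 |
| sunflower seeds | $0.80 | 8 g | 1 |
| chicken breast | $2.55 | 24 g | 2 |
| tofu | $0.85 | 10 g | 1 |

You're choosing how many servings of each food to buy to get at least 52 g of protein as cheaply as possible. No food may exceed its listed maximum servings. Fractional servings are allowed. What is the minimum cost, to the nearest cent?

Cost per g of protein: tofu $0.0850, sunflower seeds $0.1000, chicken breast $0.1062, avocado $0.5000.
Take 1 serving of tofu: +10.0 g protein for $0.85 (total $0.85, still need 42.0 g).
Take 1 serving of sunflower seeds: +8.0 g protein for $0.80 (total $1.65, still need 34.0 g).
Take 1.417 servings of chicken breast: +34.0 g protein for $3.61 (total $5.26, still need 0.0 g).
Filling from the cheapest source first is optimal under one linear minimum: $5.26.

$5.26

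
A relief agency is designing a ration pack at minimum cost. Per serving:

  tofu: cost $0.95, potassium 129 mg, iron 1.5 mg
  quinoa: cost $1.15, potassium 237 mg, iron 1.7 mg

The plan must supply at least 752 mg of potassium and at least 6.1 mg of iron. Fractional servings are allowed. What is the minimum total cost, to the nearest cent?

$4.05

Two binding constraints pin down two serving amounts, so the optimal mix uses at most two foods. The candidates are each food alone (scaled to the tighter of potassium/iron) and each pair with both constraints tight.
tofu only: max(752/129, 6.1/1.5) = 5.829 servings → $5.54.
quinoa only: max(752/237, 6.1/1.7) = 3.588 servings → $4.13.
tofu + quinoa with both tight: 1.228 servings and 2.504 servings → $4.05.
The minimum over all feasible corners is $4.05.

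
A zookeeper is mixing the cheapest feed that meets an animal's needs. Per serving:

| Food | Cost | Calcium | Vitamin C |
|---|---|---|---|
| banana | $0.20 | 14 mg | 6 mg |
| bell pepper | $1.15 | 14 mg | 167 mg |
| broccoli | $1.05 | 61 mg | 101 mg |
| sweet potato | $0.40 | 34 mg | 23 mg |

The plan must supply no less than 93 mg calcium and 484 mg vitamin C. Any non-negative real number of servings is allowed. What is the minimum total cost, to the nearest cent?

$3.69

For a min-cost LP with two ≥-constraints, a basic feasible solution has at most two positive variables.
banana only: max(93/14, 484/6) = 80.67 servings → $16.13.
bell pepper only: max(93/14, 484/167) = 6.643 servings → $7.64.
broccoli only: max(93/61, 484/101) = 4.792 servings → $5.03.
sweet potato only: max(93/34, 484/23) = 21.04 servings → $8.42.
banana + bell pepper with both tight: 3.884 servings and 2.759 servings → $3.95.
banana + broccoli with both targets exact would need a negative amount; discard.
banana + sweet potato: intersection lies outside the first quadrant.
bell pepper + broccoli with both tight: 2.295 servings and 0.9979 servings → $3.69.
bell pepper + sweet potato with both tight: 2.673 servings and 1.635 servings → $3.73.
broccoli + sweet potato with both targets exact would need a negative amount; discard.
Cheapest feasible corner: $3.69.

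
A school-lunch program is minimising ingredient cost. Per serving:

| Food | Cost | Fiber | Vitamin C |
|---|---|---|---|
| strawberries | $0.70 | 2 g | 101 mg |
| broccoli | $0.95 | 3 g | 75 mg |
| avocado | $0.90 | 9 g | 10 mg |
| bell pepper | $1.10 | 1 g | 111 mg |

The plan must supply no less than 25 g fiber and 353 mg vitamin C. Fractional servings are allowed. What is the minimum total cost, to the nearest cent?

For a min-cost LP with two ≥-constraints, a basic feasible solution has at most two positive variables.
strawberries only: max(25/2, 353/101) = 12.5 servings → $8.75.
broccoli only: max(25/3, 353/75) = 8.333 servings → $7.92.
avocado only: max(25/9, 353/10) = 35.3 servings → $31.77.
bell pepper only: max(25/1, 353/111) = 25 servings → $27.50.
strawberries + broccoli: intersection lies outside the first quadrant.
strawberries + avocado with both tight: 3.292 servings and 2.046 servings → $4.15.
strawberries + bell pepper: the both-tight solution has a negative serving — not a feasible corner.
broccoli + avocado with both tight: 4.538 servings and 1.265 servings → $5.45.
broccoli + bell pepper: intersection lies outside the first quadrant.
avocado + bell pepper with both tight: 2.449 servings and 2.96 servings → $5.46.
The minimum over all feasible corners is $4.15.

$4.15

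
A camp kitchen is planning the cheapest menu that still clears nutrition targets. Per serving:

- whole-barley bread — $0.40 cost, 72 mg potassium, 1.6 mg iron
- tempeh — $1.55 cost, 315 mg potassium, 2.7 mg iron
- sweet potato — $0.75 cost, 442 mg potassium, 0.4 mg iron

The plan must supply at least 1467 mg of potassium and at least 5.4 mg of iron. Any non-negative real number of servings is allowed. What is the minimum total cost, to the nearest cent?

$3.23

Check every corner: each single food scaled to meet both minima, and each pair solved so both constraints bind.
whole-barley bread only: max(1467/72, 5.4/1.6) = 20.38 servings → $8.15.
tempeh only: max(1467/315, 5.4/2.7) = 4.657 servings → $7.22.
sweet potato only: max(1467/442, 5.4/0.4) = 13.5 servings → $10.12.
whole-barley bread + tempeh: intersection lies outside the first quadrant.
whole-barley bread + sweet potato with both tight: 2.653 servings and 2.887 servings → $3.23.
tempeh + sweet potato with both tight: 1.686 servings and 2.117 servings → $4.20.
So the least-cost plan costs $3.23.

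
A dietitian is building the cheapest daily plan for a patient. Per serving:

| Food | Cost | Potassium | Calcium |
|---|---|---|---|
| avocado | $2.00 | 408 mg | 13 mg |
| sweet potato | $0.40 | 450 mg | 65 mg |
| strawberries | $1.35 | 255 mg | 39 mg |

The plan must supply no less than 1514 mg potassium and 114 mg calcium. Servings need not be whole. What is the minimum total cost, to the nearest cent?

$1.35

Minimising a linear cost over {potassium ≥ 1514, calcium ≥ 114, servings ≥ 0} — the optimum is at a vertex, using one or two foods.
avocado only: max(1514/408, 114/13) = 8.769 servings → $17.54.
sweet potato only: max(1514/450, 114/65) = 3.364 servings → $1.35.
strawberries only: max(1514/255, 114/39) = 5.937 servings → $8.02.
avocado + sweet potato with both tight: 2.279 servings and 1.298 servings → $5.08.
avocado + strawberries with both tight: 2.38 servings and 2.13 servings → $7.63.
sweet potato + strawberries: the both-tight solution has a negative serving — not a feasible corner.
The minimum over all feasible corners is $1.35.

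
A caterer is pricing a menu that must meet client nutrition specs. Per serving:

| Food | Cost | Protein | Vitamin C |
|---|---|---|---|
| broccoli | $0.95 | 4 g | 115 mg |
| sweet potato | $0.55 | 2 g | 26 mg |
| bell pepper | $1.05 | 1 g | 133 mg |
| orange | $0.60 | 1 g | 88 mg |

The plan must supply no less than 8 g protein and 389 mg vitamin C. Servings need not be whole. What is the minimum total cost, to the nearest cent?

Compare the cost at each extreme point of the feasible region.
broccoli only: max(8/4, 389/115) = 3.383 servings → $3.21.
sweet potato only: max(8/2, 389/26) = 14.96 servings → $8.23.
bell pepper only: max(8/1, 389/133) = 8 servings → $8.40.
orange only: max(8/1, 389/88) = 8 servings → $4.80.
broccoli + sweet potato: the both-tight solution has a negative serving — not a feasible corner.
broccoli + bell pepper with both tight: 1.619 servings and 1.525 servings → $3.14.
broccoli + orange with both tight: 1.329 servings and 2.684 servings → $2.87.
sweet potato + bell pepper with both tight: 2.812 servings and 2.375 servings → $4.04.
sweet potato + orange with both tight: 2.1 servings and 3.8 servings → $3.44.
bell pepper + orange: intersection lies outside the first quadrant.
Cheapest feasible corner: $2.87.

$2.87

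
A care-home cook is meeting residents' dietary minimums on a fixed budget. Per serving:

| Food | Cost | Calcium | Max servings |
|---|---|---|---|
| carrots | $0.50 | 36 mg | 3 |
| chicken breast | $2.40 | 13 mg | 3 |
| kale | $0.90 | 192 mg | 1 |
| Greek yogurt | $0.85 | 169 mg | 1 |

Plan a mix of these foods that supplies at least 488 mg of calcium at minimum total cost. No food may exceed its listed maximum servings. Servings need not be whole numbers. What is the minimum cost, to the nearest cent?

$6.76

Cost per mg of calcium: kale $0.0047, Greek yogurt $0.0050, carrots $0.0139, chicken breast $0.1846.
Take 1 serving of kale: +192.0 mg calcium for $0.90 (total $0.90, still need 296.0 mg).
Take 1 serving of Greek yogurt: +169.0 mg calcium for $0.85 (total $1.75, still need 127.0 mg).
Take 3 servings of carrots: +108.0 mg calcium for $1.50 (total $3.25, still need 19.0 mg).
Take 1.462 servings of chicken breast: +19.0 mg calcium for $3.51 (total $6.76, still need 0.0 mg).
Filling from the cheapest source first is optimal under one linear minimum: $6.76.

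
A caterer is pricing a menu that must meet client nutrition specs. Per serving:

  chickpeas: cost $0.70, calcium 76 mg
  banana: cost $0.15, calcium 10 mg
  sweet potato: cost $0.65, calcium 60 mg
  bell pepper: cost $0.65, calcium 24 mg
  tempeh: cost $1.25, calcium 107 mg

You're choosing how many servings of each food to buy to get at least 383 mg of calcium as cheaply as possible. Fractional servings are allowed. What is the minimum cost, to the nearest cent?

Cost per mg of calcium: chickpeas $0.0092, sweet potato $0.0108, tempeh $0.0117, banana $0.0150, bell pepper $0.0271.
With no serving limits, use only chickpeas: 383 mg / 76 mg = 5.039 servings × $0.70 = $3.53.

$3.53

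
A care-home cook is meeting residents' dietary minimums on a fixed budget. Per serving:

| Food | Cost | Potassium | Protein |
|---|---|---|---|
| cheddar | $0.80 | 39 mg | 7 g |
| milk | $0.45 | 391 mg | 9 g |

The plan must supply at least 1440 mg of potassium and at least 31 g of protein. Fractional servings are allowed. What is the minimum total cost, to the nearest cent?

cheddar only: max(1440/39, 31/7) = 36.92 servings → $29.54.
milk only: max(1440/391, 31/9) = 3.683 servings → $1.66.
cheddar + milk: the both-tight solution has a negative serving — not a feasible corner.
So the least-cost plan costs $1.66.

$1.66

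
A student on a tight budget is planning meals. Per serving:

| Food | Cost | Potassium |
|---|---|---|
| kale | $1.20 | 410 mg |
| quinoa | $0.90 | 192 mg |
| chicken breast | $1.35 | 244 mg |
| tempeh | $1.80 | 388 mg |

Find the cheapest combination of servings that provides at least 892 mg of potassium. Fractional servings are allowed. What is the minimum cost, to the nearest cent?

$2.61

Cost per mg of potassium: kale $0.0029, tempeh $0.0046, quinoa $0.0047, chicken breast $0.0055.
With no serving limits, use only kale: 892 mg / 410 mg = 2.176 servings × $1.20 = $2.61.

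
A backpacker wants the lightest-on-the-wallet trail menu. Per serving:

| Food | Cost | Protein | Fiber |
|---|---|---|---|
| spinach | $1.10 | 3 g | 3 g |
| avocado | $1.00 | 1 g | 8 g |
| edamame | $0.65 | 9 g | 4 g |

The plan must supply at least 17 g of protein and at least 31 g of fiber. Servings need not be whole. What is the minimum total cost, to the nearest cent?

Minimising a linear cost over {protein ≥ 17, fiber ≥ 31, servings ≥ 0} — the optimum is at a vertex, using one or two foods.
spinach only: max(17/3, 31/3) = 10.33 servings → $11.37.
avocado only: max(17/1, 31/8) = 17 servings → $17.00.
edamame only: max(17/9, 31/4) = 7.75 servings → $5.04.
spinach + avocado with both tight: 5 servings and 2 servings → $7.50.
spinach + edamame: the both-tight solution has a negative serving — not a feasible corner.
avocado + edamame with both tight: 3.103 servings and 1.544 servings → $4.11.
The minimum over all feasible corners is $4.11.

$4.11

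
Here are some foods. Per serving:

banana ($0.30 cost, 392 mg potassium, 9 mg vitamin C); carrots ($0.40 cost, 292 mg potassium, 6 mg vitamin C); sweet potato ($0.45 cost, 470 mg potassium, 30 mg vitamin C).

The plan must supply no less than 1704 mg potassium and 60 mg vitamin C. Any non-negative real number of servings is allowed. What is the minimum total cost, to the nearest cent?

With two linear requirements the optimum uses one or two foods; enumerate the corners.
banana only: max(1704/392, 60/9) = 6.667 servings → $2.00.
carrots only: max(1704/292, 60/6) = 10 servings → $4.00.
sweet potato only: max(1704/470, 60/30) = 3.626 servings → $1.63.
banana + carrots: the both-tight solution has a negative serving — not a feasible corner.
banana + sweet potato with both tight: 3.044 servings and 1.087 servings → $1.40.
carrots + sweet potato with both tight: 3.859 servings and 1.228 servings → $2.10.
Cheapest feasible corner: $1.40.

$1.40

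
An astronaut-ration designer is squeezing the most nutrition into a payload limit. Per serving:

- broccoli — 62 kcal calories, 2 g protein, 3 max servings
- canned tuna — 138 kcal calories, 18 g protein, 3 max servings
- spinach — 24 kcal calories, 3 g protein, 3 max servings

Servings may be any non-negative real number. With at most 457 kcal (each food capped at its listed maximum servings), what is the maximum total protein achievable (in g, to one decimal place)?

Protein per kcal: canned tuna 0.1304, spinach 0.125, broccoli 0.03226.
Take 3 servings of canned tuna: uses 414 kcal, +54.0 g protein (running total 54.0 g).
Take 1.792 servings of spinach: uses 43 kcal, +5.4 g protein (running total 59.4 g).
Filling greedily by protein-per-kcal is optimal for one linear limit, giving 59.4 g.

59.4 g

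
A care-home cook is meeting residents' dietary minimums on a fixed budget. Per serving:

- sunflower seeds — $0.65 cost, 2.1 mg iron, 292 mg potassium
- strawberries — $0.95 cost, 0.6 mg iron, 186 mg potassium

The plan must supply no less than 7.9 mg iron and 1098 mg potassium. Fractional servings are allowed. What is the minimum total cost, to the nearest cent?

$2.45

sunflower seeds only: max(7.9/2.1, 1098/292) = 3.762 servings → $2.45.
strawberries only: max(7.9/0.6, 1098/186) = 13.17 servings → $12.51.
sunflower seeds + strawberries with both targets exact would need a negative amount; discard.
The minimum over all feasible corners is $2.45.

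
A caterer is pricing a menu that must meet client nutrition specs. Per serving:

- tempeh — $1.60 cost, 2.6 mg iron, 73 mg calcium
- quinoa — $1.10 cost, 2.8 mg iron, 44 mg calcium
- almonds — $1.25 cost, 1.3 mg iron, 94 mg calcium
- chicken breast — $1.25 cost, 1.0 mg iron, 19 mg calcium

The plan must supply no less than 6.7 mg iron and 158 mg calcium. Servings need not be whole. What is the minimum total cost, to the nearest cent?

An LP optimum is at a vertex; with two nutrient constraints at most two foods are used. Check each candidate.
tempeh only: max(6.7/2.6, 158/73) = 2.577 servings → $4.12.
quinoa only: max(6.7/2.8, 158/44) = 3.591 servings → $3.95.
almonds only: max(6.7/1.3, 158/94) = 5.154 servings → $6.44.
chicken breast only: max(6.7/1.0, 158/19) = 8.316 servings → $10.39.
tempeh + quinoa with both tight: 1.64 servings and 0.87 servings → $3.58.
tempeh + almonds: the both-tight solution has a negative serving — not a feasible corner.
tempeh + chicken breast with both tight: 1.301 servings and 3.318 servings → $6.23.
quinoa + almonds with both tight: 2.06 servings and 0.7165 servings → $3.16.
quinoa + chicken breast: the both-tight solution has a negative serving — not a feasible corner.
almonds + chicken breast with both tight: 0.443 servings and 6.124 servings → $8.21.
So the least-cost plan costs $3.16.

$3.16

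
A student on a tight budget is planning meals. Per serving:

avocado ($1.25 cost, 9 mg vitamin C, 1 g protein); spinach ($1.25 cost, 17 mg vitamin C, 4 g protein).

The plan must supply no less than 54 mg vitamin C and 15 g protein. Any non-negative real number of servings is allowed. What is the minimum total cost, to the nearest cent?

This is a tiny linear program; its minimum lies at a vertex of the feasible set. List the vertices and price them.
avocado only: max(54/9, 15/1) = 15 servings → $18.75.
spinach only: max(54/17, 15/4) = 3.75 servings → $4.69.
avocado + spinach with both targets exact would need a negative amount; discard.
Cheapest feasible corner: $4.69.

$4.69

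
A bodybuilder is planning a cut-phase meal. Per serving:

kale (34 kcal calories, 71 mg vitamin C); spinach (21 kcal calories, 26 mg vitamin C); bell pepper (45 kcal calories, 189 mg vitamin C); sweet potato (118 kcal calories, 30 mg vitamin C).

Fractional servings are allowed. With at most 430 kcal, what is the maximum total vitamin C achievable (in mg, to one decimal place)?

Vitamin C per kcal: bell pepper 4.2, kale 2.088, spinach 1.238, sweet potato 0.2542.
With no serving limits, spend the whole calories allowance on bell pepper: 430 kcal / 45 kcal × 189 mg = 1806.0 mg.

1806.0 mg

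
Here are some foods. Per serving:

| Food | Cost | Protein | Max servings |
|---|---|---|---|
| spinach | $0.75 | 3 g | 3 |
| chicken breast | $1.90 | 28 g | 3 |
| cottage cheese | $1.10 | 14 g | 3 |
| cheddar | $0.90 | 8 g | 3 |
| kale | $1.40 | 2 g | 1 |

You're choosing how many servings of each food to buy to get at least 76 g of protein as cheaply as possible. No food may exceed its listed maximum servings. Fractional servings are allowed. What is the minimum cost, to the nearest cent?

$5.16

Cost per g of protein: chicken breast $0.0679, cottage cheese $0.0786, cheddar $0.1125, spinach $0.2500, kale $0.7000.
Take 2.714 servings of chicken breast: +76.0 g protein for $5.16 (total $5.16, still need 0.0 g).
Greedy by cheapest-per-g is optimal for a single linear constraint, so the minimum cost is $5.16.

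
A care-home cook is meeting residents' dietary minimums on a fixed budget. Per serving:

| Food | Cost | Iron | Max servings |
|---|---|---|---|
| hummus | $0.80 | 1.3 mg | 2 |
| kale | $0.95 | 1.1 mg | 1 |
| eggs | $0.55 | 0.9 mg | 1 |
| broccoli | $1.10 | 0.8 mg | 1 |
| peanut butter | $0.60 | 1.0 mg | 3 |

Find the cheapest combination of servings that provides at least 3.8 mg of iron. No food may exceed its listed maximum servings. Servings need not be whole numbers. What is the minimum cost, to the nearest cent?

$2.29

Cost per mg of iron: peanut butter $0.6000, eggs $0.6111, hummus $0.6154, kale $0.8636, broccoli $1.3750.
Take 3 servings of peanut butter: +3.0 mg iron for $1.80 (total $1.80, still need 0.8 mg).
Take 0.8889 servings of eggs: +0.8 mg iron for $0.49 (total $2.29, still need 0.0 mg).
Filling from the cheapest source first is optimal under one linear minimum: $2.29.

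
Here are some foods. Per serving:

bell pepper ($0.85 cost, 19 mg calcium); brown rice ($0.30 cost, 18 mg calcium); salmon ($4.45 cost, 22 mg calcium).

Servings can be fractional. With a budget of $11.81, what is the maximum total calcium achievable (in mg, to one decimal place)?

Calcium per dollar: brown rice 60, bell pepper 22.35, salmon 4.944.
With no serving limits, spend the whole cost allowance on brown rice: $11.81 / $0.30 × 18 mg = 708.6 mg.

708.6 mg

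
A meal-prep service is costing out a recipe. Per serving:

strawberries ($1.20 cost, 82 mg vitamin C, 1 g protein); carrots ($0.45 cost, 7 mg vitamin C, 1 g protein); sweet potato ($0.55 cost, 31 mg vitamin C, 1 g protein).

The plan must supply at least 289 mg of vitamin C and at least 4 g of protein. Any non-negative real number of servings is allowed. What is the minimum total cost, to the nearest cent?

$4.30

strawberries only: max(289/82, 4/1) = 4 servings → $4.80.
carrots only: max(289/7, 4/1) = 41.29 servings → $18.58.
sweet potato only: max(289/31, 4/1) = 9.323 servings → $5.13.
strawberries + carrots with both tight: 3.48 servings and 0.52 servings → $4.41.
strawberries + sweet potato with both tight: 3.235 servings and 0.7647 servings → $4.30.
carrots + sweet potato: intersection lies outside the first quadrant.
So the least-cost plan costs $4.30.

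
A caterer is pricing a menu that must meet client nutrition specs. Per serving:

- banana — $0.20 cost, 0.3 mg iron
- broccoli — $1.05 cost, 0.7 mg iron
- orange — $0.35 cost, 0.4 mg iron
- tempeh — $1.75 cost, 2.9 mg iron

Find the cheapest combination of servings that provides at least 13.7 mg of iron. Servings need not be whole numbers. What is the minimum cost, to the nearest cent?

$8.27

Cost per mg of iron: tempeh $0.6034, banana $0.6667, orange $0.8750, broccoli $1.5000.
With no serving limits, use only tempeh: 13.7 mg / 2.9 mg = 4.724 servings × $1.75 = $8.27.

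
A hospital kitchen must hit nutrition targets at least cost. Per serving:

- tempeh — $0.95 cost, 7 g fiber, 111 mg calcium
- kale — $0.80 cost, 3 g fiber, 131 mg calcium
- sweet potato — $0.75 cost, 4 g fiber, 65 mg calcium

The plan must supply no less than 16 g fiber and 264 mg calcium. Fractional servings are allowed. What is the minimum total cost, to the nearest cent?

This is a tiny linear program; its minimum lies at a vertex of the feasible set. List the vertices and price them.
tempeh only: max(16/7, 264/111) = 2.378 servings → $2.26.
kale only: max(16/3, 264/131) = 5.333 servings → $4.27.
sweet potato only: max(16/4, 264/65) = 4.062 servings → $3.05.
tempeh + kale with both tight: 2.233 servings and 0.1233 servings → $2.22.
tempeh + sweet potato: intersection lies outside the first quadrant.
kale + sweet potato with both tight: 0.04863 servings and 3.964 servings → $3.01.
Cheapest feasible corner: $2.22.

$2.22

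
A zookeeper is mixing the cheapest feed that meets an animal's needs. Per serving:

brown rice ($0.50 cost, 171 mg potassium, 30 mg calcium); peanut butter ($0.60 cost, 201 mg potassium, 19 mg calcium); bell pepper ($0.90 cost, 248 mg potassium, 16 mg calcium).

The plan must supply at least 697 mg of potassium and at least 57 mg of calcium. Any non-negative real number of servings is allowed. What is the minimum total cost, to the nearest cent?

$2.04

Minimising a linear cost over {potassium ≥ 697, calcium ≥ 57, servings ≥ 0} — the optimum is at a vertex, using one or two foods.
brown rice only: max(697/171, 57/30) = 4.076 servings → $2.04.
peanut butter only: max(697/201, 57/19) = 3.468 servings → $2.08.
bell pepper only: max(697/248, 57/16) = 3.562 servings → $3.21.
brown rice + peanut butter with both targets exact would need a negative amount; discard.
brown rice + bell pepper with both tight: 0.6344 servings and 2.373 servings → $2.45.
peanut butter + bell pepper with both tight: 1.995 servings and 1.194 servings → $2.27.
The minimum over all feasible corners is $2.04.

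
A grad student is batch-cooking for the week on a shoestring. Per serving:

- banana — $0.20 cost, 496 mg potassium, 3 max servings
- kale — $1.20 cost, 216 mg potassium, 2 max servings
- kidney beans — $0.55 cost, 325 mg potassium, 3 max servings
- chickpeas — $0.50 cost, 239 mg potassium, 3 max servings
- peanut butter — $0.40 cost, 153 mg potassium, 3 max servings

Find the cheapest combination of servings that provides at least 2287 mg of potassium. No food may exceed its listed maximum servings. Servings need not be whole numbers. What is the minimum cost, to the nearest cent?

$1.95

Cost per mg of potassium: banana $0.0004, kidney beans $0.0017, chickpeas $0.0021, peanut butter $0.0026, kale $0.0056.
Take 3 servings of banana: +1488.0 mg potassium for $0.60 (total $0.60, still need 799.0 mg).
Take 2.458 servings of kidney beans: +799.0 mg potassium for $1.35 (total $1.95, still need 0.0 mg).
Filling from the cheapest source first is optimal under one linear minimum: $1.95.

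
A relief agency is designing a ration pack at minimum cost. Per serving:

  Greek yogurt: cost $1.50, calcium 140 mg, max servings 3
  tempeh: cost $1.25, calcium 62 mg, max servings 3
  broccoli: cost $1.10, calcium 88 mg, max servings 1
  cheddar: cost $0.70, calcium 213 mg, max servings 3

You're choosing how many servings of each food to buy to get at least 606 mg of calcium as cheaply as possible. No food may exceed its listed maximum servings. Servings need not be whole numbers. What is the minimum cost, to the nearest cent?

$1.99

Cost per mg of calcium: cheddar $0.0033, Greek yogurt $0.0107, broccoli $0.0125, tempeh $0.0202.
Take 2.845 servings of cheddar: +606.0 mg calcium for $1.99 (total $1.99, still need 0.0 mg).
Filling from the cheapest source first is optimal under one linear minimum: $1.99.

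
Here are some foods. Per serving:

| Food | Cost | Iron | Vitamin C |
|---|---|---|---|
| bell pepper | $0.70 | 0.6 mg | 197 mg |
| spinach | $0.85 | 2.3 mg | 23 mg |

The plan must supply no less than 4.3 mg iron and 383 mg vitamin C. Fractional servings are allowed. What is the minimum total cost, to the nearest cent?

$2.44

Check every corner: each single food scaled to meet both minima, and each pair solved so both constraints bind.
bell pepper only: max(4.3/0.6, 383/197) = 7.167 servings → $5.02.
spinach only: max(4.3/2.3, 383/23) = 16.65 servings → $14.15.
bell pepper + spinach with both tight: 1.78 servings and 1.405 servings → $2.44.
The minimum over all feasible corners is $2.44.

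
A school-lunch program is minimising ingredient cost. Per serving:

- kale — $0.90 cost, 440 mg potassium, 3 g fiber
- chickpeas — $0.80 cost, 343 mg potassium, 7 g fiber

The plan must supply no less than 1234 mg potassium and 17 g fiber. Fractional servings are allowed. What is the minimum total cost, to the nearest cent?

Two binding constraints pin down two serving amounts, so the optimal mix uses at most two foods. The candidates are each food alone (scaled to the tighter of potassium/fiber) and each pair with both constraints tight.
kale only: max(1234/440, 17/3) = 5.667 servings → $5.10.
chickpeas only: max(1234/343, 17/7) = 3.598 servings → $2.88.
kale + chickpeas with both tight: 1.369 servings and 1.842 servings → $2.71.
The minimum over all feasible corners is $2.71.

$2.71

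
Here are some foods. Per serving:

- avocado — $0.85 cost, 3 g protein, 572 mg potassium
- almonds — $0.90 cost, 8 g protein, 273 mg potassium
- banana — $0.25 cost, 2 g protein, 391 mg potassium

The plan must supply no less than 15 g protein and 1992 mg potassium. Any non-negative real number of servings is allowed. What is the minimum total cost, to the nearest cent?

avocado only: max(15/3, 1992/572) = 5 servings → $4.25.
almonds only: max(15/8, 1992/273) = 7.297 servings → $6.57.
banana only: max(15/2, 1992/391) = 7.5 servings → $1.88.
avocado + almonds with both tight: 3.152 servings and 0.6931 servings → $3.30.
avocado + banana with both targets exact would need a negative amount; discard.
almonds + banana with both tight: 0.7285 servings and 4.586 servings → $1.80.
Cheapest feasible corner: $1.80.

$1.80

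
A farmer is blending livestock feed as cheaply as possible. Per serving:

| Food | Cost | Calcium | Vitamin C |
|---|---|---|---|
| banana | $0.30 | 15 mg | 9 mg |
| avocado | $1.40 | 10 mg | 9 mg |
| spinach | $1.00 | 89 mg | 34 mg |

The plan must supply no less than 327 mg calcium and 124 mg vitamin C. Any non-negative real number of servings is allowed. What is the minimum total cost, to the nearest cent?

$3.67

With two linear requirements the optimum uses one or two foods; enumerate the corners.
banana only: max(327/15, 124/9) = 21.8 servings → $6.54.
avocado only: max(327/10, 124/9) = 32.7 servings → $45.78.
spinach only: max(327/89, 124/34) = 3.674 servings → $3.67.
banana + avocado: the both-tight solution has a negative serving — not a feasible corner.
banana + spinach: the both-tight solution has a negative serving — not a feasible corner.
avocado + spinach: the both-tight solution has a negative serving — not a feasible corner.
Cheapest feasible corner: $3.67.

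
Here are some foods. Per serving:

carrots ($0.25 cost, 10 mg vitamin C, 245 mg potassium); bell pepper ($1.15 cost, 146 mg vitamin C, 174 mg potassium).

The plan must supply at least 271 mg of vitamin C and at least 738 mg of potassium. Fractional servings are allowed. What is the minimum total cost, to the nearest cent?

$2.44

An LP optimum is at a vertex; with two nutrient constraints at most two foods are used. Check each candidate.
carrots only: max(271/10, 738/245) = 27.1 servings → $6.78.
bell pepper only: max(271/146, 738/174) = 4.241 servings → $4.88.
carrots + bell pepper with both tight: 1.781 servings and 1.734 servings → $2.44.
The minimum over all feasible corners is $2.44.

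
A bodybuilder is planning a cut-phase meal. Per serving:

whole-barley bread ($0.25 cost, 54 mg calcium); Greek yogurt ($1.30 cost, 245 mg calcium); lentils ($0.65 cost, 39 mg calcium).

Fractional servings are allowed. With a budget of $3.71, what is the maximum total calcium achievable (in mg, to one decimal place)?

Calcium per dollar: whole-barley bread 216, Greek yogurt 188.5, lentils 60.
With no serving limits, spend the whole cost allowance on whole-barley bread: $3.71 / $0.25 × 54 mg = 801.4 mg.

801.4 mg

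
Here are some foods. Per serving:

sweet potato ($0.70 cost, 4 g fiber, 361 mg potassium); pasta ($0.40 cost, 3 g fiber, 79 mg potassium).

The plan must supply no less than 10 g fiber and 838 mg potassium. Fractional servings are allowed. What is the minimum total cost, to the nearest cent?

$1.71

With two linear requirements the optimum uses one or two foods; enumerate the corners.
sweet potato only: max(10/4, 838/361) = 2.5 servings → $1.75.
pasta only: max(10/3, 838/79) = 10.61 servings → $4.24.
sweet potato + pasta with both tight: 2.248 servings and 0.3364 servings → $1.71.
The minimum over all feasible corners is $1.71.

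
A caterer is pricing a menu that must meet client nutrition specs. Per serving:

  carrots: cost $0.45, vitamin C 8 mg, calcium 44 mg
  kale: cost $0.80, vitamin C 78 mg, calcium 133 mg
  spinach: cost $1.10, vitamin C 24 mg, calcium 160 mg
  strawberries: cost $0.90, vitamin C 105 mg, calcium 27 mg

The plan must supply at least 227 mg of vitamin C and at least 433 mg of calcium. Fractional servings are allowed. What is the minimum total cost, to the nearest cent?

Minimising a linear cost over {vitamin C ≥ 227, calcium ≥ 433, servings ≥ 0} — the optimum is at a vertex, using one or two foods.
carrots only: max(227/8, 433/44) = 28.38 servings → $12.77.
kale only: max(227/78, 433/133) = 3.256 servings → $2.60.
spinach only: max(227/24, 433/160) = 9.458 servings → $10.40.
strawberries only: max(227/105, 433/27) = 16.04 servings → $14.43.
carrots + kale with both tight: 1.513 servings and 2.755 servings → $2.88.
carrots + spinach: intersection lies outside the first quadrant.
carrots + strawberries with both tight: 8.932 servings and 1.481 servings → $5.35.
kale + spinach with both tight: 2.792 servings and 0.3858 servings → $2.66.
kale + strawberries: the both-tight solution has a negative serving — not a feasible corner.
spinach + strawberries with both tight: 2.435 servings and 1.605 servings → $4.12.
Cheapest feasible corner: $2.60.

$2.60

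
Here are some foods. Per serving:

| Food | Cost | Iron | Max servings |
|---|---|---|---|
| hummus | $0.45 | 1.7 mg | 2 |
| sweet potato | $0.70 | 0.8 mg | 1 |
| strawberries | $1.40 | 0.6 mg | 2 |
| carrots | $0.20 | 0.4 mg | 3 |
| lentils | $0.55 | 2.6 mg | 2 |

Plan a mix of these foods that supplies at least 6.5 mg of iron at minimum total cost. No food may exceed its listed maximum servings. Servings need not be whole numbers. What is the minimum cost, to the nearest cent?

Cost per mg of iron: lentils $0.2115, hummus $0.2647, carrots $0.5000, sweet potato $0.8750, strawberries $2.3333.
Take 2 servings of lentils: +5.2 mg iron for $1.10 (total $1.10, still need 1.3 mg).
Take 0.7647 servings of hummus: +1.3 mg iron for $0.34 (total $1.44, still need 0.0 mg).
Greedy by cheapest-per-mg is optimal for a single linear constraint, so the minimum cost is $1.44.

$1.44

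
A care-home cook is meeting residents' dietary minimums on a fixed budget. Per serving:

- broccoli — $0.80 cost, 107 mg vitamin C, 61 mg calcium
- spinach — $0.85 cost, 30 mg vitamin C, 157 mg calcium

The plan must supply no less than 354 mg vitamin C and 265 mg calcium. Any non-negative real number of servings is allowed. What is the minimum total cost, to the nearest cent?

broccoli only: max(354/107, 265/61) = 4.344 servings → $3.48.
spinach only: max(354/30, 265/157) = 11.8 servings → $10.03.
broccoli + spinach with both tight: 3.182 servings and 0.4517 servings → $2.93.
Cheapest feasible corner: $2.93.

$2.93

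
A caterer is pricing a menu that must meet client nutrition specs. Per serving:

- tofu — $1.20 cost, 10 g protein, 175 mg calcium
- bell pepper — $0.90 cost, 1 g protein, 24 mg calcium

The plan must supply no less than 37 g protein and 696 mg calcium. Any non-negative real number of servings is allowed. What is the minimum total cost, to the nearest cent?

$4.77

Two binding constraints pin down two serving amounts, so the optimal mix uses at most two foods. The candidates are each food alone (scaled to the tighter of protein/calcium) and each pair with both constraints tight.
tofu only: max(37/10, 696/175) = 3.977 servings → $4.77.
bell pepper only: max(37/1, 696/24) = 37 servings → $33.30.
tofu + bell pepper with both tight: 2.954 servings and 7.462 servings → $10.26.
So the least-cost plan costs $4.77.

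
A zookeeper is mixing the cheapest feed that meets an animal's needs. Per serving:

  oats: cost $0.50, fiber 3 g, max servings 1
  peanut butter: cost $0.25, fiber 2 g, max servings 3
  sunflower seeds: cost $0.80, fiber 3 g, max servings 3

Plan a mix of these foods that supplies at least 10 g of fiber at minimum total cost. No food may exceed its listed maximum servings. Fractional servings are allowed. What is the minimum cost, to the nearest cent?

Cost per g of fiber: peanut butter $0.1250, oats $0.1667, sunflower seeds $0.2667.
Take 3 servings of peanut butter: +6.0 g fiber for $0.75 (total $0.75, still need 4.0 g).
Take 1 serving of oats: +3.0 g fiber for $0.50 (total $1.25, still need 1.0 g).
Take 0.3333 servings of sunflower seeds: +1.0 g fiber for $0.27 (total $1.52, still need 0.0 g).
Greedy by cheapest-per-g is optimal for a single linear constraint, so the minimum cost is $1.52.

$1.52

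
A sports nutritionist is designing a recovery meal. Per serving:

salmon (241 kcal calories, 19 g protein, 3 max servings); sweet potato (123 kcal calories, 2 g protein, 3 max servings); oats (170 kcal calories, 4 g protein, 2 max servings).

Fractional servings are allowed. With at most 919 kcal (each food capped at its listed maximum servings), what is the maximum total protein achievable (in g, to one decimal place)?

61.6 g

Protein per kcal: salmon 0.07884, oats 0.02353, sweet potato 0.01626.
Take 3 servings of salmon: uses 723 kcal, +57.0 g protein (running total 57.0 g).
Take 1.153 servings of oats: uses 196 kcal, +4.6 g protein (running total 61.6 g).
Filling greedily by protein-per-kcal is optimal for one linear limit, giving 61.6 g.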